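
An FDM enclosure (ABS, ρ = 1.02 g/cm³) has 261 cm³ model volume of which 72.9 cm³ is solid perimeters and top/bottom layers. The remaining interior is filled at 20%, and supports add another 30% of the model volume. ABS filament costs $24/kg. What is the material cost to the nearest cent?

$4.62

Interior volume: 261 − 72.9 → 188.1 cm³.
Infill volume = 0.20 × 188.1 = 37.62 cm³.
Support = 0.30 × 261 = 78.3 cm³.
Deposited volume = 72.9 + 37.62 + 78.3, so 188.82 cm³.
Mass = 188.82 × 1.02 = 192.5964 g.
At $24/kg: 192.5964/1000 × 24 = $4.62.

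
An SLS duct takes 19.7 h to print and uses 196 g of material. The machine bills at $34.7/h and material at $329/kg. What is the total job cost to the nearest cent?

$748.07

Machine-time cost = 34.7 × 19.7, so $683.59.
Material cost: 329 × 196/1000 → $64.484.
Job cost: 683.59 + 64.484 = 748.074 ≈ $748.07.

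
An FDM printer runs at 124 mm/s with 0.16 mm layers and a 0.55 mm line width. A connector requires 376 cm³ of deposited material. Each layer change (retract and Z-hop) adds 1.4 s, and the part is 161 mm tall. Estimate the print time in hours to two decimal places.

Extrusion cross-section = 0.16 × 0.55, so 0.088 mm².
Total extruded path = 376000/0.088 = 4272727.3 mm.
Extrusion time = 4272727.3 / 124, so 34457.5 s.
Number of layers: 161 / 0.16 → 1007 (rounded up).
Non-print overhead: 1007 × 1.4 → 1409.8 s.
Total = 34457.5 + 1409.8 = 35867.3 s = 9.96 hours.

9.96 hours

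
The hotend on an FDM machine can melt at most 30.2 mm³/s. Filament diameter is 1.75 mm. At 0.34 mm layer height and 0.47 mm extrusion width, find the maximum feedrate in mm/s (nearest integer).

Extrusion cross-section = 0.34 × 0.47, so 0.1598 mm².
v_max = Q/A = 30.2/0.1598 = 188.99 mm/s → 189 mm/s.

189 mm/s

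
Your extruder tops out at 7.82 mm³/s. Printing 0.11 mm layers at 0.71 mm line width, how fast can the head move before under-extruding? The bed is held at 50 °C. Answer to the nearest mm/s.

Bead cross-section = 0.11 × 0.71, so 0.0781 mm².
Max speed = 7.82 / 0.0781 = 100.13 ≈ 100 mm/s.

100 mm/s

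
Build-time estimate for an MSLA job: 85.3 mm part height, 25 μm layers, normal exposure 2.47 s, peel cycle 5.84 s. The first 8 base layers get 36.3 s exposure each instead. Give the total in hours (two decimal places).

Layer count = ceil(85.3 / 0.025) = 3412.
Bottom layers: 8 × (36.3 + 5.84) → 337.12 s.
Normal layers: 3404 × (2.47 + 5.84) → 28287.24 s.
Total = 337.12 + 28287.24 = 28624.36 s = 7.95 hours.

7.95 hours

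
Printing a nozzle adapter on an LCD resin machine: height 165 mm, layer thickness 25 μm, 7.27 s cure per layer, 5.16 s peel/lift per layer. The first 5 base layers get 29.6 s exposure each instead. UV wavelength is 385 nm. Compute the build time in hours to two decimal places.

Number of layers: 165 / 0.025 → 6600 (rounded up).
Burn-in layers = 5 × (29.6 + 5.16) = 173.8 s.
Remaining layers = 6595 × (7.27 + 5.16) = 81975.85 s.
Total = 173.8 + 81975.85 = 82149.65 s = 22.82 hours.

22.82 hours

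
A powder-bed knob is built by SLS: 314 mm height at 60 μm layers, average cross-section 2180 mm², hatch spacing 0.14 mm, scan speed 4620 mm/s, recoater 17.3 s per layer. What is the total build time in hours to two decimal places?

Number of layers: 314 / 0.06 → 5234 (rounded up).
Scan path per layer = 2180 / 0.14, so 15571.4 mm.
Scan time per layer = 15571.4 / 4620, so 3.3704 s.
Time per layer: 3.3704 + 17.3 → 20.6704 s.
5234 layers × 20.6704 s/layer = 108188.8736 s, i.e. 30.05 hours.

30.05 hours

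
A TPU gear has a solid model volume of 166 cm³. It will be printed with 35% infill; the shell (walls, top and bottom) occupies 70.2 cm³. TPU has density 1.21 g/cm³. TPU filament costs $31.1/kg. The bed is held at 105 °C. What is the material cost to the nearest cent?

Volume inside the shell = 166 − 70.2 = 95.8 cm³.
Deposited infill = 0.35 × 95.8 = 33.53 cm³.
Total extruded = 70.2 + 33.53, so 103.73 cm³.
Mass: 103.73 × 1.21 → 125.5133 g.
At $31.1/kg: 125.5133/1000 × 31.1 = $3.90.

$3.90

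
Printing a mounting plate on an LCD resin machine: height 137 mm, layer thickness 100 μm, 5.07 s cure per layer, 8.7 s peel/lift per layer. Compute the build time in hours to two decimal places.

Layer count = ceil(137 / 0.1) = 1370.
Cycle time = 5.07 + 8.7, so 13.77 s.
Total = 1370 × 13.77 = 18864.9 s = 5.24 hours.

5.24 hours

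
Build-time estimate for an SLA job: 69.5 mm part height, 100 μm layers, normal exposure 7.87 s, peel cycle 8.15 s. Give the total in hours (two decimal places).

3.09 hours

Layers = ⌈69.5/0.1⌉ = 695.
Each layer takes = 7.87 + 8.15, so 16.02 s.
Build time: 695 × 16.02 s = 11133.9 s, i.e. 3.09 hours.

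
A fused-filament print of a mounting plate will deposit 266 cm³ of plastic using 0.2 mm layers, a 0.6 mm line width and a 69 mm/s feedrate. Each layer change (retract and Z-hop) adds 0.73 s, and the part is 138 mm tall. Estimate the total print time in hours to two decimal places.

9.06 hours

Extrusion cross-section = 0.2 × 0.6 = 0.12 mm².
Toolpath length = 266 cm³ / 0.12 mm² = 266000 / 0.12 = 2216666.7 mm.
Extrusion time = 2216666.7 / 69, so 32125.6 s.
Layer count = ceil(138 / 0.2) = 690.
Non-print overhead: 690 × 0.73 → 503.7 s.
Altogether 32125.6 + 503.7 = 32629.3 s, i.e. 9.06 hours.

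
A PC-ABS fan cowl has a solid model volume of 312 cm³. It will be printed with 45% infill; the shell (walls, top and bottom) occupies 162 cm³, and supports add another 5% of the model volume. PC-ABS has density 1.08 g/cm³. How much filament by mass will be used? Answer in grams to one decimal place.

Interior volume = 312 − 162, so 150 cm³.
Infill volume = 0.45 × 150, so 67.5 cm³.
Support: 0.05 × 312 → 15.6 cm³.
Total printed volume = 162 + 67.5 + 15.6, so 245.1 cm³.
Mass = 245.1 × 1.08 = 264.708 g.

264.7 g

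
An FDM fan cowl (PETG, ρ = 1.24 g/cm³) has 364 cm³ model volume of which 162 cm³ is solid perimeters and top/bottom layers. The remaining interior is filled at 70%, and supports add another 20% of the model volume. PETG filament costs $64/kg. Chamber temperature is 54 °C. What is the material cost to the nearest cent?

Infill region: 364 − 162 → 202 cm³.
Infill volume: 0.70 × 202 → 141.4 cm³.
Support = 0.20 × 364, so 72.8 cm³.
Total printed volume = 162 + 141.4 + 72.8 = 376.2 cm³.
Mass = 376.2 × 1.24, so 466.488 g.
At $64/kg: 466.488/1000 × 64 = $29.86.

$29.86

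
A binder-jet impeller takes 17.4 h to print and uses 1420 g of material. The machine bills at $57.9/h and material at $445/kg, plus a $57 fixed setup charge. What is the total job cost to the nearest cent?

Machine cost = 57.9 × 17.4, so $1007.46.
Material charge = 445 × 1420/1000 = $631.90.
Adding setup: 1007.46 + 631.90 + 57 → $1696.36.

$1696.36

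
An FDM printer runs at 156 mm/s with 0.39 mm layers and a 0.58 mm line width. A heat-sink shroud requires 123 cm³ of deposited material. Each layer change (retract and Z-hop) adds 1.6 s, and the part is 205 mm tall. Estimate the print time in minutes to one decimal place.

72.1 minutes

Bead cross-section = 0.39 × 0.58, so 0.2262 mm².
Total extruded path = 123000/0.2262 = 543766.6 mm.
Print-move time = 543766.6 / 156, so 3485.7 s.
Layers = ⌈205/0.39⌉ = 526.
Layer-change overhead = 526 × 1.6 = 841.6 s.
Total = 3485.7 + 841.6 = 4327.3 s = 72.1 minutes.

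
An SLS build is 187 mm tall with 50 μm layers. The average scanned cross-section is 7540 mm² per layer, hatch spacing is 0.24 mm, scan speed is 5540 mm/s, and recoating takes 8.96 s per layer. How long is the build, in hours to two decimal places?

Layer count = ceil(187 / 0.05) = 3740.
Per-layer scan distance = 7540 / 0.24 = 31416.7 mm.
Scan time per layer: 31416.7 / 5540 → 5.6709 s.
Layer cycle: 5.6709 + 8.96 → 14.6309 s.
Total: 3740 × 14.6309 s = 54719.566 s → 15.20 hours.

15.20 hours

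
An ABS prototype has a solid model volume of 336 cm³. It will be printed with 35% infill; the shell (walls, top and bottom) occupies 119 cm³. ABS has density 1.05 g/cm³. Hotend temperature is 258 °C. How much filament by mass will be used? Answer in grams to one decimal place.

Volume inside the shell = 336 − 119 = 217 cm³.
Deposited infill = 0.35 × 217, so 75.95 cm³.
Deposited volume = 119 + 75.95 = 194.95 cm³.
Mass = 194.95 × 1.05, so 204.6975 g.

204.7 g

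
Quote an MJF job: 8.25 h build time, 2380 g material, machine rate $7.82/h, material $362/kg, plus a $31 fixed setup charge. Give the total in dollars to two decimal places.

$957.08

Machine cost: 7.82 × 8.25 → $64.515.
Feedstock cost = 362 × 2380/1000, so $861.56.
Adding setup: 64.515 + 861.56 + 31 → 957.075 ≈ $957.08.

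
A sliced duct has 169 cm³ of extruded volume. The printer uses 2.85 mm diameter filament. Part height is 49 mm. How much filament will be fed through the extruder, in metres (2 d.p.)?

26.49 m

A = π r² = π × 1.425² = 6.3794 mm².
Length = 169 cm³ / 6.3794 mm² = 169000 / 6.3794 = 26491.52 mm = 26.49 m.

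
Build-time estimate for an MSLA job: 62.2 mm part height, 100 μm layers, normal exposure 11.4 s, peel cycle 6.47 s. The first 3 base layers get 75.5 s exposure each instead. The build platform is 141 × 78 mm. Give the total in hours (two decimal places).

Layers = ⌈62.2/0.1⌉ = 622.
Base layers = 3 × (75.5 + 6.47), so 245.91 s.
Normal layers: 619 × (11.4 + 6.47) → 11061.53 s.
Sum: 245.91 + 11061.53 = 11307.44 s → 3.14 hours.

3.14 hours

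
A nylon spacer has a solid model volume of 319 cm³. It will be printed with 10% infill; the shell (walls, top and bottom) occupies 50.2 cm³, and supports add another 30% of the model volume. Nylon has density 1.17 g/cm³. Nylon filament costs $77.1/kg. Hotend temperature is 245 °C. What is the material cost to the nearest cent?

$15.59

Interior volume = 319 − 50.2, so 268.8 cm³.
Infill volume: 0.10 × 268.8 → 26.88 cm³.
Support = 0.30 × 319 = 95.7 cm³.
Total printed volume: 50.2 + 26.88 + 95.7 → 172.78 cm³.
Mass = 172.78 × 1.17 = 202.1526 g.
Cost = 202.1526 g / 1000 × $77.1/kg = $15.59.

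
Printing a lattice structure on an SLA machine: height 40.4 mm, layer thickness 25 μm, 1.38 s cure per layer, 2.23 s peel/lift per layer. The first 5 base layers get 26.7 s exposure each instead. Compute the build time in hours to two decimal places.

1.66 hours

Layer count = ceil(40.4 / 0.025) = 1616.
Bottom layers = 5 × (26.7 + 2.23), so 144.65 s.
Normal layers: 1611 × (1.38 + 2.23) → 5815.71 s.
Sum: 144.65 + 5815.71 = 5960.36 s → 1.66 hours.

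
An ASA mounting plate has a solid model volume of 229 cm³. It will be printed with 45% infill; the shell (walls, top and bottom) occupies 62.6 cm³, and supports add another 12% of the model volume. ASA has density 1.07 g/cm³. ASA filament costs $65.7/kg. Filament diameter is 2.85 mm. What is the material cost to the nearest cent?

Interior volume: 229 − 62.6 → 166.4 cm³.
Infill volume = 0.45 × 166.4, so 74.88 cm³.
Support: 0.12 × 229 → 27.48 cm³.
Total printed volume = 62.6 + 74.88 + 27.48, so 164.96 cm³.
Mass = 164.96 × 1.07 = 176.5072 g.
Cost = 176.5072 g / 1000 × $65.7/kg = $11.60.

$11.60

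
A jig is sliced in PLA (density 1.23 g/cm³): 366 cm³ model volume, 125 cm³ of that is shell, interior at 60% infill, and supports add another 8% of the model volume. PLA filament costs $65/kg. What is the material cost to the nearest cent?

$23.90

Interior volume = 366 − 125 = 241 cm³.
Infill volume = 0.60 × 241 = 144.6 cm³.
Support = 0.08 × 366 = 29.28 cm³.
Total extruded = 125 + 144.6 + 29.28 = 298.88 cm³.
Mass = 298.88 × 1.23, so 367.6224 g.
Cost = 367.6224 g / 1000 × $65/kg = $23.90.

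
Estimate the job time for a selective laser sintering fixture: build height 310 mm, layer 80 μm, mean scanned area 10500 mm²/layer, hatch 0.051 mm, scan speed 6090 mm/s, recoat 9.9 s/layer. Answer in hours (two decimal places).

Layers = ⌈310/0.08⌉ = 3875.
Hatch length per layer = 10500 / 0.051 = 205882.4 mm.
Per-layer scan time: 205882.4 / 6090 → 33.8066 s.
Layer cycle = 33.8066 + 9.9, so 43.7066 s.
Total: 3875 × 43.7066 s = 169363.075 s → 47.05 hours.

47.05 hours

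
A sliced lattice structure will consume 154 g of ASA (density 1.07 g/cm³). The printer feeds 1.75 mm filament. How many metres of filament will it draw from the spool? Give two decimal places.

59.84 m

Extruded volume: 154/1.07 = 143.9252 cm³ (143925.2 mm³).
A = π r² = π × 0.875² = 2.4053 mm².
L = V/A = 143925.2/2.4053 = 59836.69 mm → 59.84 m.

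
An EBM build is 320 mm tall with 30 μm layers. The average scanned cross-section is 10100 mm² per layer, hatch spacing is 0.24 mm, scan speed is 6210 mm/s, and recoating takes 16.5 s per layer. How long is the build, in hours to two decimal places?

68.97 hours

Layer count = ceil(320 / 0.03) = 10667.
Per-layer scan distance = 10100 / 0.24, so 42083.3 mm.
Per-layer scan time = 42083.3 / 6210 = 6.7767 s.
Time per layer: 6.7767 + 16.5 → 23.2767 s.
10667 layers × 23.2767 s/layer = 248292.5589 s, i.e. 68.97 hours.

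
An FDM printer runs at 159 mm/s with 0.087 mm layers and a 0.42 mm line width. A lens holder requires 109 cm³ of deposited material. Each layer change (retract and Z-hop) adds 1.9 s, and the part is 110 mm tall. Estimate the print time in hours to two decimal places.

Bead cross-section = 0.087 × 0.42, so 0.03654 mm².
Total extruded path = 109000/0.03654 = 2983032.3 mm.
Extrusion time = 2983032.3 / 159, so 18761.2 s.
Layers = ⌈110/0.087⌉ = 1265.
Non-print overhead = 1265 × 1.9, so 2403.5 s.
Altogether 18761.2 + 2403.5 = 21164.7 s, i.e. 5.88 hours.

5.88 hours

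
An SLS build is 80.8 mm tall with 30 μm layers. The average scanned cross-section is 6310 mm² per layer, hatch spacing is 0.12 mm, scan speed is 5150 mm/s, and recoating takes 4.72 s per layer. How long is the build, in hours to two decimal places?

11.17 hours

Layer count = ceil(80.8 / 0.03) = 2694.
Hatch length per layer = 6310 / 0.12 = 52583.3 mm.
Per-layer scan time: 52583.3 / 5150 → 10.2103 s.
Time per layer: 10.2103 + 4.72 → 14.9303 s.
Build time = 2694 × 14.9303 = 40222.2282 s = 11.17 hours.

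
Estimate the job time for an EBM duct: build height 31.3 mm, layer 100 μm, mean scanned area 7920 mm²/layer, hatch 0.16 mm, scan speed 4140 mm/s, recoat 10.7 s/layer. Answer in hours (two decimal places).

Layer count = ceil(31.3 / 0.1) = 313.
Hatch length per layer = 7920 / 0.16, so 49500 mm.
Beam time per layer = 49500 / 4140 = 11.9565 s.
Layer cycle = 11.9565 + 10.7, so 22.6565 s.
Build time = 313 × 22.6565 = 7091.4845 s = 1.97 hours.

1.97 hours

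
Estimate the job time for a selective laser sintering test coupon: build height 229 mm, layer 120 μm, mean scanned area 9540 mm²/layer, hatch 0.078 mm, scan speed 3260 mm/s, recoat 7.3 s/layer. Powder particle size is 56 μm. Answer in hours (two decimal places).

Layers = ⌈229/0.12⌉ = 1909.
Per-layer scan distance = 9540 / 0.078 = 122307.7 mm.
Per-layer scan time: 122307.7 / 3260 → 37.5177 s.
Time per layer = 37.5177 + 7.3 = 44.8177 s.
1909 layers × 44.8177 s/layer = 85556.9893 s, i.e. 23.77 hours.

23.77 hours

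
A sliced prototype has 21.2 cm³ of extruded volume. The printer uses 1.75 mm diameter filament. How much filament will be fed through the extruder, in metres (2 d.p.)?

Cross-section of 1.75 mm filament: π·(1.75/2)² = 2.4053 mm².
L = 21200 mm³ / 2.4053 mm² = 8813.87 mm, i.e. 8.81 m.

8.81 m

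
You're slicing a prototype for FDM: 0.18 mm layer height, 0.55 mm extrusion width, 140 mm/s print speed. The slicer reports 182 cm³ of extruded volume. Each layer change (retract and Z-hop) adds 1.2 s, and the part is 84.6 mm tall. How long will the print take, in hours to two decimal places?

3.80 hours

Line area = 0.18 × 0.55 = 0.099 mm².
Toolpath length = 182 cm³ / 0.099 mm² = 182000 / 0.099 = 1838383.8 mm.
Print-move time: 1838383.8 / 140 → 13131.3 s.
Number of layers: 84.6 / 0.18 → 470 (rounded up).
Layer-change overhead = 470 × 1.2 = 564 s.
Altogether 13131.3 + 564 = 13695.3 s, i.e. 3.80 hours.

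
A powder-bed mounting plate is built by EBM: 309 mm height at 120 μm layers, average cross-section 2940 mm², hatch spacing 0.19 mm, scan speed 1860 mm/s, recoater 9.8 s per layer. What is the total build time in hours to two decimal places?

12.96 hours

Number of layers: 309 / 0.12 → 2575 (rounded up).
Per-layer scan distance: 2940 / 0.19 → 15473.7 mm.
Scan time per layer: 15473.7 / 1860 → 8.3192 s.
Layer cycle = 8.3192 + 9.8 = 18.1192 s.
Total: 2575 × 18.1192 s = 46656.94 s → 12.96 hours.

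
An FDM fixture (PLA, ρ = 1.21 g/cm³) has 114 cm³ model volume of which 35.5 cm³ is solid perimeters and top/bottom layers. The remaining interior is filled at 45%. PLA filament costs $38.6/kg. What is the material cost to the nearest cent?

$3.31

Interior volume: 114 − 35.5 → 78.5 cm³.
Deposited infill = 0.45 × 78.5 = 35.325 cm³.
Total extruded = 35.5 + 35.325 = 70.825 cm³.
Mass: 70.825 × 1.21 → 85.69825 g.
Cost = 85.69825 g / 1000 × $38.6/kg = $3.31.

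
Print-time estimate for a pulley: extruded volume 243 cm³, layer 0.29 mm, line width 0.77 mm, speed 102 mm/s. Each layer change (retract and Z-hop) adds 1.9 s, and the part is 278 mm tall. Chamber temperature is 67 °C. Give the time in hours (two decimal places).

Extrusion cross-section: 0.29 × 0.77 → 0.2233 mm².
Toolpath length = 243 cm³ / 0.2233 mm² = 243000 / 0.2233 = 1088222.1 mm.
Time extruding = 1088222.1 / 102, so 10668.8 s.
Number of layers: 278 / 0.29 → 959 (rounded up).
Z-hop total = 959 × 1.9, so 1822.1 s.
Total = 10668.8 + 1822.1 = 12490.9 s = 3.47 hours.

3.47 hours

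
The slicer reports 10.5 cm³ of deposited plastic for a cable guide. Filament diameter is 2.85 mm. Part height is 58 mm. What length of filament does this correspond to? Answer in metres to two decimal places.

1.65 m

Filament cross-section = π × (2.85/2)² = 6.3794 mm².
Length = 10.5 cm³ / 6.3794 mm² = 10500 / 6.3794 = 1645.92 mm = 1.65 m.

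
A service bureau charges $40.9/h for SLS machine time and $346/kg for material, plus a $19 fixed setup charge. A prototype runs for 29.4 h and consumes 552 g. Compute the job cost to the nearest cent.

Time charge = 40.9 × 29.4, so $1202.46.
Feedstock cost = 346 × 552/1000 = $190.992.
Adding setup: 1202.46 + 190.992 + 19 → 1412.452 ≈ $1412.45.

$1412.45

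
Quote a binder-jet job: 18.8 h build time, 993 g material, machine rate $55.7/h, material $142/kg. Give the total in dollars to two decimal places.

$1188.17

Machine cost = 55.7 × 18.8, so $1047.16.
Material charge = 142 × 993/1000 = $141.006.
Job cost: 1047.16 + 141.006 = 1188.166 ≈ $1188.17.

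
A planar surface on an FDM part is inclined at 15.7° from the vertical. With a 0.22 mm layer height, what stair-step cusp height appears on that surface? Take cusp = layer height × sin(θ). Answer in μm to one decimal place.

h_c = t·sin θ = 0.22 × 0.2706 = 0.059532 mm (59.5 μm).

59.5 μm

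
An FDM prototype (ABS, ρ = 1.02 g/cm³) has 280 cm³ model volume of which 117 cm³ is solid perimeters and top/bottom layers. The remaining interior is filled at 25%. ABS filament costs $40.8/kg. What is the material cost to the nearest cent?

Interior volume = 280 − 117 = 163 cm³.
Deposited infill: 0.25 × 163 → 40.75 cm³.
Total extruded: 117 + 40.75 → 157.75 cm³.
Mass: 157.75 × 1.02 → 160.905 g.
Cost = 160.905 g / 1000 × $40.8/kg = $6.56.

$6.56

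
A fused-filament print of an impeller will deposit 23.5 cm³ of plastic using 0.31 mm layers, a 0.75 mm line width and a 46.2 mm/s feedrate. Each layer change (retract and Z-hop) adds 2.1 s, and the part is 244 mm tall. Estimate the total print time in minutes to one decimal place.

64.0 minutes

Line area: 0.31 × 0.75 → 0.2325 mm².
Path length: 23500 mm³ / 0.2325 mm² → 101075.3 mm.
Extrusion time: 101075.3 / 46.2 → 2187.8 s.
Layers = ⌈244/0.31⌉ = 788.
Layer-change overhead = 788 × 2.1 = 1654.8 s.
Altogether 2187.8 + 1654.8 = 3842.6 s, i.e. 64.0 minutes.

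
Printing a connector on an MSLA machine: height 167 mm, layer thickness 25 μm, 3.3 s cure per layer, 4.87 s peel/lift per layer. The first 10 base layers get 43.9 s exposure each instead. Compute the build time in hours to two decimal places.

15.27 hours

Number of layers: 167 / 0.025 → 6680 (rounded up).
Base layers = 10 × (43.9 + 4.87) = 487.7 s.
Regular layers = 6670 × (3.3 + 4.87) = 54493.9 s.
Sum: 487.7 + 54493.9 = 54981.6 s → 15.27 hours.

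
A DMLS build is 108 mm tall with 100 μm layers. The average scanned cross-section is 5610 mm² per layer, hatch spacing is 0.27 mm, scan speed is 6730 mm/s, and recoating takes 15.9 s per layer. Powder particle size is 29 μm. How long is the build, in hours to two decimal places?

5.70 hours

Layers = ⌈108/0.1⌉ = 1080.
Per-layer scan distance = 5610 / 0.27 = 20777.8 mm.
Laser time per layer: 20777.8 / 6730 → 3.0873 s.
Layer cycle = 3.0873 + 15.9, so 18.9873 s.
Build time = 1080 × 18.9873 = 20506.284 s = 5.70 hours.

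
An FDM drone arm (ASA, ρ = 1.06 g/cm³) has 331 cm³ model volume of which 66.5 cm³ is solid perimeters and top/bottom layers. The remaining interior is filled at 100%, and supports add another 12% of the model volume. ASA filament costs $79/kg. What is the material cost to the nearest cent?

Interior volume = 331 − 66.5 = 264.5 cm³.
Infill deposited: 1.00 × 264.5 → 264.5 cm³.
Support = 0.12 × 331, so 39.72 cm³.
Total extruded = 66.5 + 264.5 + 39.72, so 370.72 cm³.
Mass = 370.72 × 1.06, so 392.9632 g.
Cost = 392.9632 g / 1000 × $79/kg = $31.04.

$31.04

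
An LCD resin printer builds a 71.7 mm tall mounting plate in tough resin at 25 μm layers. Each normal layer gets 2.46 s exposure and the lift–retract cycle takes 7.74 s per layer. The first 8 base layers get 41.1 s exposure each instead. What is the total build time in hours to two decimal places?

Layers = ⌈71.7/0.025⌉ = 2868.
Burn-in layers = 8 × (41.1 + 7.74), so 390.72 s.
Remaining layers = 2860 × (2.46 + 7.74), so 29172 s.
Total = 390.72 + 29172 = 29562.72 s = 8.21 hours.

8.21 hours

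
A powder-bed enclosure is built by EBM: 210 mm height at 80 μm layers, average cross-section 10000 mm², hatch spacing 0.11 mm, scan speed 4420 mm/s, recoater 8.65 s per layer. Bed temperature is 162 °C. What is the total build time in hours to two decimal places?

Layer count = ceil(210 / 0.08) = 2625.
Hatch length per layer = 10000 / 0.11, so 90909.1 mm.
Scan time per layer = 90909.1 / 4420, so 20.5677 s.
Layer cycle = 20.5677 + 8.65 = 29.2177 s.
2625 layers × 29.2177 s/layer = 76696.4625 s, i.e. 21.30 hours.

21.30 hours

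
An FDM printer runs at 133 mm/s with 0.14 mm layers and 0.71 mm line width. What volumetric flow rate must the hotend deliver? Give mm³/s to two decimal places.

A = 0.14 × 0.71, so 0.0994 mm².
Q = v·A = 133 × 0.0994 = 13.22 mm³/s.

13.22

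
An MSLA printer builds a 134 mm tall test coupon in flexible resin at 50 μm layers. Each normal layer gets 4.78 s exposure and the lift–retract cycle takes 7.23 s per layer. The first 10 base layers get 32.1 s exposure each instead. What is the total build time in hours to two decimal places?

9.02 hours

Number of layers: 134 / 0.05 → 2680 (rounded up).
Base layers: 10 × (32.1 + 7.23) → 393.3 s.
Remaining layers = 2670 × (4.78 + 7.23), so 32066.7 s.
Sum: 393.3 + 32066.7 = 32460 s → 9.02 hours.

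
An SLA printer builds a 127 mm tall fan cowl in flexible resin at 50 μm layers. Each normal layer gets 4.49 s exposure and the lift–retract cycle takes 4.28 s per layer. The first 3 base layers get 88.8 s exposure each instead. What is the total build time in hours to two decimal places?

6.26 hours

Number of layers: 127 / 0.05 → 2540 (rounded up).
Base layers = 3 × (88.8 + 4.28), so 279.24 s.
Normal layers = 2537 × (4.49 + 4.28), so 22249.49 s.
Total = 279.24 + 22249.49 = 22528.73 s = 6.26 hours.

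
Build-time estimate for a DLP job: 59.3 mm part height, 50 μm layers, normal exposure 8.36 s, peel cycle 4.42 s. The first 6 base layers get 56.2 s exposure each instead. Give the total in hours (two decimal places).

Layer count = ceil(59.3 / 0.05) = 1186.
Base layers = 6 × (56.2 + 4.42), so 363.72 s.
Remaining layers: 1180 × (8.36 + 4.42) → 15080.4 s.
Sum: 363.72 + 15080.4 = 15444.12 s → 4.29 hours.

4.29 hours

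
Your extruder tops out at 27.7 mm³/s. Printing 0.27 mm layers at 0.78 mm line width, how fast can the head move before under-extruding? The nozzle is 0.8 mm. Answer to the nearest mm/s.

132 mm/s

A: 0.27 × 0.78 → 0.2106 mm².
Max speed = 27.7 / 0.2106 = 131.53 ≈ 132 mm/s.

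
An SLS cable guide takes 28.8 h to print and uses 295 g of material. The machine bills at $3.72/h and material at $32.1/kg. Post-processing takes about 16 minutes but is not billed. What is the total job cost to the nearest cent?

Machine-time cost = 3.72 × 28.8, so $107.136.
Feedstock cost: 32.1 × 295/1000 → $9.4695.
Total = 107.136 + 9.4695 = 116.6055 ≈ $116.61.

$116.61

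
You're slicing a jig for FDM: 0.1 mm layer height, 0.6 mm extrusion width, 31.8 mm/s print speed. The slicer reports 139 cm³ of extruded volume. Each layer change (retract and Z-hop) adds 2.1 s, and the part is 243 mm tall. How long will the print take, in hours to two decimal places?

21.65 hours

Extrusion cross-section = 0.1 × 0.6 = 0.06 mm².
Total extruded path = 139000/0.06 = 2316666.7 mm.
Time extruding = 2316666.7 / 31.8, so 72851.2 s.
Layers = ⌈243/0.1⌉ = 2430.
Z-hop total = 2430 × 2.1, so 5103 s.
Altogether 72851.2 + 5103 = 77954.2 s, i.e. 21.65 hours.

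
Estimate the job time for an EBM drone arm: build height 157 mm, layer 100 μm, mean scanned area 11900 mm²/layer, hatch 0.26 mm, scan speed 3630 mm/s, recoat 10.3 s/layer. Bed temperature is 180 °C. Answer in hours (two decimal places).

Layer count = ceil(157 / 0.1) = 1570.
Per-layer scan distance = 11900 / 0.26, so 45769.2 mm.
Per-layer scan time: 45769.2 / 3630 → 12.6086 s.
Time per layer = 12.6086 + 10.3, so 22.9086 s.
Total: 1570 × 22.9086 s = 35966.502 s → 9.99 hours.

9.99 hours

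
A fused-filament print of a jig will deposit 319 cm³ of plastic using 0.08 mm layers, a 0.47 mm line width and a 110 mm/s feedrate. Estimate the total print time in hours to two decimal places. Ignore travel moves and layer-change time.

Line area: 0.08 × 0.47 → 0.0376 mm².
Path length: 319000 mm³ / 0.0376 mm² → 8484042.6 mm.
Extrusion time: 8484042.6 / 110 → 77127.7 s.
Converting: 77127.7 s = 21.42 hours.

21.42 hours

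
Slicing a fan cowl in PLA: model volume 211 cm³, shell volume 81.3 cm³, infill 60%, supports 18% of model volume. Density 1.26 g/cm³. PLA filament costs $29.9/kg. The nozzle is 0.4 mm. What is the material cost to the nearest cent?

Interior volume: 211 − 81.3 → 129.7 cm³.
Infill volume = 0.60 × 129.7, so 77.82 cm³.
Support: 0.18 × 211 → 37.98 cm³.
Total printed volume: 81.3 + 77.82 + 37.98 → 197.1 cm³.
Mass = 197.1 × 1.26, so 248.346 g.
At $29.9/kg: 248.346/1000 × 29.9 = $7.43.

$7.43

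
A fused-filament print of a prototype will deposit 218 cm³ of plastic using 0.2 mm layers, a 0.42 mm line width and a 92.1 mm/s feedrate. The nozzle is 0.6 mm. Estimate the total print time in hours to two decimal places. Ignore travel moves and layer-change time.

7.83 hours

Extrusion cross-section: 0.2 × 0.42 → 0.084 mm².
Path length: 218000 mm³ / 0.084 mm² → 2595238.1 mm.
Extrusion time = 2595238.1 / 92.1, so 28178.5 s.
28178.5 s = 7.83 hours.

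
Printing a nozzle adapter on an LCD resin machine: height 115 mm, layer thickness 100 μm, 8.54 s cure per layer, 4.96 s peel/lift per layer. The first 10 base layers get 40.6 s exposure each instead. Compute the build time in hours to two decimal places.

Number of layers: 115 / 0.1 → 1150 (rounded up).
Bottom layers = 10 × (40.6 + 4.96) = 455.6 s.
Normal layers: 1140 × (8.54 + 4.96) → 15390 s.
Sum: 455.6 + 15390 = 15845.6 s → 4.40 hours.

4.40 hours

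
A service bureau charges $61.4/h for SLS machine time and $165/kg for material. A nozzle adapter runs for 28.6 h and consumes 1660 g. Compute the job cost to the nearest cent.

$2029.94

Machine cost = 61.4 × 28.6 = $1756.04.
Material cost = 165 × 1660/1000 = $273.90.
Total = 1756.04 + 273.90 = $2029.94.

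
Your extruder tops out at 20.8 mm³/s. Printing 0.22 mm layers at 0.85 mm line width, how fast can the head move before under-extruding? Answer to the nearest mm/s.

111 mm/s

Bead cross-section: 0.22 × 0.85 → 0.187 mm².
v_max = Q/A = 20.8/0.187 = 111.23 mm/s → 111 mm/s.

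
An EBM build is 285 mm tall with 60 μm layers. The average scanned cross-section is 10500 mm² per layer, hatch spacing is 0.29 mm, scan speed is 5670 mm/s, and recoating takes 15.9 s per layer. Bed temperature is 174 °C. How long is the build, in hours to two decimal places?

29.40 hours

Layer count = ceil(285 / 0.06) = 4750.
Scan path per layer = 10500 / 0.29, so 36206.9 mm.
Beam time per layer = 36206.9 / 5670 = 6.3857 s.
Time per layer = 6.3857 + 15.9 = 22.2857 s.
Total: 4750 × 22.2857 s = 105857.075 s → 29.40 hours.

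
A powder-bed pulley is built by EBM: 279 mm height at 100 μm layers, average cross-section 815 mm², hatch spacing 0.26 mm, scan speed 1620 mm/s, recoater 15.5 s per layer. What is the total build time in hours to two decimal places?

13.51 hours

Layers = ⌈279/0.1⌉ = 2790.
Hatch length per layer = 815 / 0.26, so 3134.6 mm.
Beam time per layer = 3134.6 / 1620 = 1.9349 s.
Layer cycle = 1.9349 + 15.5, so 17.4349 s.
Total: 2790 × 17.4349 s = 48643.371 s → 13.51 hours.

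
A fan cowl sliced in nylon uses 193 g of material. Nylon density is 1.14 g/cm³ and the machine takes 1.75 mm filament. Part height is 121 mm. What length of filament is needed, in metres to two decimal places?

Extruded volume: 193/1.14 = 169.2982 cm³ (169298.2 mm³).
A = π r² = π × 0.875² = 2.4053 mm².
Length = 169298.2 / 2.4053 = 70385.48 mm = 70.39 m.

70.39 m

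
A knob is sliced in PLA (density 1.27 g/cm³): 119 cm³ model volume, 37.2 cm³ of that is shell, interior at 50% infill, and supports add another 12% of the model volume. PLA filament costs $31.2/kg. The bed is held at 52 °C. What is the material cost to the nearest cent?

$3.66

Interior volume = 119 − 37.2 = 81.8 cm³.
Infill deposited: 0.50 × 81.8 → 40.9 cm³.
Support = 0.12 × 119, so 14.28 cm³.
Total printed volume = 37.2 + 40.9 + 14.28 = 92.38 cm³.
Mass = 92.38 × 1.27, so 117.3226 g.
At $31.2/kg: 117.3226/1000 × 31.2 = $3.66.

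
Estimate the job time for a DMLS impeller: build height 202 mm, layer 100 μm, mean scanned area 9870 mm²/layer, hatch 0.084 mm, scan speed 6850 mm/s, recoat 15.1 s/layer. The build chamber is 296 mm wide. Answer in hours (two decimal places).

18.10 hours

Layers = ⌈202/0.1⌉ = 2020.
Hatch length per layer = 9870 / 0.084 = 117500 mm.
Laser time per layer = 117500 / 6850 = 17.1533 s.
Per-layer time = 17.1533 + 15.1, so 32.2533 s.
Total: 2020 × 32.2533 s = 65151.666 s → 18.10 hours.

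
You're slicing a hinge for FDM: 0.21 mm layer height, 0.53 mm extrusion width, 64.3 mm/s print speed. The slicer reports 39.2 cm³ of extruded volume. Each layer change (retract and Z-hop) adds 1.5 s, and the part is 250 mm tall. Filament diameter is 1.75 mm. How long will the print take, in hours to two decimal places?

2.02 hours

Line area = 0.21 × 0.53, so 0.1113 mm².
Total extruded path = 39200/0.1113 = 352201.3 mm.
Print-move time = 352201.3 / 64.3, so 5477.5 s.
Layers = ⌈250/0.21⌉ = 1191.
Layer-change overhead: 1191 × 1.5 → 1786.5 s.
Altogether 5477.5 + 1786.5 = 7264 s, i.e. 2.02 hours.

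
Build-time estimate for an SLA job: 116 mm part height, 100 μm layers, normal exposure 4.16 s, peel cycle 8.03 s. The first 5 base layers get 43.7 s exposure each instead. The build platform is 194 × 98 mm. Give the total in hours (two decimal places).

3.98 hours

Layers = ⌈116/0.1⌉ = 1160.
Bottom layers = 5 × (43.7 + 8.03), so 258.65 s.
Normal layers = 1155 × (4.16 + 8.03) = 14079.45 s.
Total = 258.65 + 14079.45 = 14338.1 s = 3.98 hours.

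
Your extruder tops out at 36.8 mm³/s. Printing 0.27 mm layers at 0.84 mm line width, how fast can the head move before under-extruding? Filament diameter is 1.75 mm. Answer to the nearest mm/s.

A = 0.27 × 0.84, so 0.2268 mm².
Max speed = 36.8 / 0.2268 = 162.26 ≈ 162 mm/s.

162 mm/s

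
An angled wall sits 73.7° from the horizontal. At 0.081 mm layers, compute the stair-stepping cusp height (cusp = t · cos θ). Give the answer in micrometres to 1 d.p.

cos(73.7°) = 0.2807, so cusp = 0.081 × 0.2807 = 0.022737 mm → 22.7 μm.

22.7 μm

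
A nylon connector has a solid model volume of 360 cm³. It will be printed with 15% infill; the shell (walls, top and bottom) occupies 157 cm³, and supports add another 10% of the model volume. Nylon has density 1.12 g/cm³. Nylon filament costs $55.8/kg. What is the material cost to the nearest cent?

$13.96

Volume inside the shell = 360 − 157 = 203 cm³.
Infill volume = 0.15 × 203, so 30.45 cm³.
Support = 0.10 × 360 = 36 cm³.
Total printed volume = 157 + 30.45 + 36, so 223.45 cm³.
Mass = 223.45 × 1.12, so 250.264 g.
Cost = 250.264 g / 1000 × $55.8/kg = $13.96.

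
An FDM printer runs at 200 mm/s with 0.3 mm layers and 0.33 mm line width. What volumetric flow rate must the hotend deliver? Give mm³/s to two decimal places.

19.80

Extrusion cross-section = 0.3 × 0.33, so 0.099 mm².
Volumetric flow = 200 × 0.099 = 19.80 mm³/s.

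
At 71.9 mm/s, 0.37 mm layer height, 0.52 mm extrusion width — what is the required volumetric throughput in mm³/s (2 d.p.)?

Extrusion cross-section: 0.37 × 0.52 → 0.1924 mm².
Volumetric flow = 71.9 × 0.1924 = 13.83 mm³/s.

13.83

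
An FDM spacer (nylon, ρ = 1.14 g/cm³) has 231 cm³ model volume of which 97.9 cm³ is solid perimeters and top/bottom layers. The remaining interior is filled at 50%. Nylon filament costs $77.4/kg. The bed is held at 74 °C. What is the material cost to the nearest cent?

$14.51

Interior volume = 231 − 97.9, so 133.1 cm³.
Infill deposited = 0.50 × 133.1, so 66.55 cm³.
Total extruded: 97.9 + 66.55 → 164.45 cm³.
Mass = 164.45 × 1.14 = 187.473 g.
Cost = 187.473 g / 1000 × $77.4/kg = $14.51.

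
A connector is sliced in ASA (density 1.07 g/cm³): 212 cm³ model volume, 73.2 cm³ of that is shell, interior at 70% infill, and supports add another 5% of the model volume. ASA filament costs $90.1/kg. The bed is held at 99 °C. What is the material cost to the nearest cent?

$17.45

Interior volume = 212 − 73.2, so 138.8 cm³.
Infill volume = 0.70 × 138.8 = 97.16 cm³.
Support = 0.05 × 212 = 10.6 cm³.
Deposited volume = 73.2 + 97.16 + 10.6, so 180.96 cm³.
Mass: 180.96 × 1.07 → 193.6272 g.
Cost = 193.6272 g / 1000 × $90.1/kg = $17.45.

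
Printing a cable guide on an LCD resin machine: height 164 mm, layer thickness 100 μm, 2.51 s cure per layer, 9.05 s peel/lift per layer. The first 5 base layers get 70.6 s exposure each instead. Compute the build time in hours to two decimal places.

5.36 hours

Layers = ⌈164/0.1⌉ = 1640.
Bottom layers: 5 × (70.6 + 9.05) → 398.25 s.
Normal layers = 1635 × (2.51 + 9.05), so 18900.6 s.
Sum: 398.25 + 18900.6 = 19298.85 s → 5.36 hours.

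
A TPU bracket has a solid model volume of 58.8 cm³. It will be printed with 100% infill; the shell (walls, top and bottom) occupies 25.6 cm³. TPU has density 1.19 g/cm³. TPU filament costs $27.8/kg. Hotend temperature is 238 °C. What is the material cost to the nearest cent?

Infill region: 58.8 − 25.6 → 33.2 cm³.
Deposited infill: 1.00 × 33.2 → 33.2 cm³.
Total printed volume: 25.6 + 33.2 → 58.8 cm³.
Mass = 58.8 × 1.19, so 69.972 g.
Cost = 69.972 g / 1000 × $27.8/kg = $1.95.

$1.95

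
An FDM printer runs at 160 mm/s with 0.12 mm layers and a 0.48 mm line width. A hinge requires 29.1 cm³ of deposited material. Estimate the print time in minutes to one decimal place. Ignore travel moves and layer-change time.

52.6 minutes

Bead cross-section = 0.12 × 0.48 = 0.0576 mm².
Toolpath length = 29.1 cm³ / 0.0576 mm² = 29100 / 0.0576 = 505208.3 mm.
Extrusion time = 505208.3 / 160 = 3157.6 s.
That's 3157.6 s → 52.6 minutes.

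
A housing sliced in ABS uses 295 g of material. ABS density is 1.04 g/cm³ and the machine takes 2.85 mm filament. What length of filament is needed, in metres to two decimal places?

Volume = 295 g / 1.04 g·cm⁻³ = 283.6538 cm³ = 283653.8 mm³.
Cross-section of 2.85 mm filament: π·(2.85/2)² = 6.3794 mm².
Length = 283653.8 / 6.3794 = 44464.02 mm = 44.46 m.

44.46 m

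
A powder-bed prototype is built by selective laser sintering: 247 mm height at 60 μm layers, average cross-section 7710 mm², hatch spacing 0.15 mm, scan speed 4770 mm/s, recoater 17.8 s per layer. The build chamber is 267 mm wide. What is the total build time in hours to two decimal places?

32.68 hours

Layer count = ceil(247 / 0.06) = 4117.
Hatch length per layer = 7710 / 0.15 = 51400 mm.
Scan time per layer = 51400 / 4770, so 10.7757 s.
Per-layer time: 10.7757 + 17.8 → 28.5757 s.
Build time = 4117 × 28.5757 = 117646.1569 s = 32.68 hours.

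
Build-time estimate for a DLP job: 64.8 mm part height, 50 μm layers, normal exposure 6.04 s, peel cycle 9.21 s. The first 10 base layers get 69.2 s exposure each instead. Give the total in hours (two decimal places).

5.67 hours

Layer count = ceil(64.8 / 0.05) = 1296.
Burn-in layers: 10 × (69.2 + 9.21) → 784.1 s.
Regular layers = 1286 × (6.04 + 9.21) = 19611.5 s.
Sum: 784.1 + 19611.5 = 20395.6 s → 5.67 hours.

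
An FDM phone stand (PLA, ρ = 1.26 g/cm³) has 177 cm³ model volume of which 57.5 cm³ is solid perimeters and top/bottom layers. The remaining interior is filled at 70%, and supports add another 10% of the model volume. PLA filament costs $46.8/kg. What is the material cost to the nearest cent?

$9.37

Volume inside the shell = 177 − 57.5, so 119.5 cm³.
Infill deposited = 0.70 × 119.5, so 83.65 cm³.
Support: 0.10 × 177 → 17.7 cm³.
Deposited volume: 57.5 + 83.65 + 17.7 → 158.85 cm³.
Mass: 158.85 × 1.26 → 200.151 g.
At $46.8/kg: 200.151/1000 × 46.8 = $9.37.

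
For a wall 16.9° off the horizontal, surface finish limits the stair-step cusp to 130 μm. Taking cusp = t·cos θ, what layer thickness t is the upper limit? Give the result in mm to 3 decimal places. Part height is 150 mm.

0.136 mm

t = h_c / cos θ = 0.13 / 0.9568 = 0.136 mm.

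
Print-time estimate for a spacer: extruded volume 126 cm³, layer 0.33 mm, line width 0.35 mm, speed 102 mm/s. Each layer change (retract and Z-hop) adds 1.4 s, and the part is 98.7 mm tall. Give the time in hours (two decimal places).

Bead cross-section: 0.33 × 0.35 → 0.1155 mm².
Path length: 126000 mm³ / 0.1155 mm² → 1090909.1 mm.
Extrusion time = 1090909.1 / 102, so 10695.2 s.
Layer count = ceil(98.7 / 0.33) = 300.
Layer-change overhead = 300 × 1.4 = 420 s.
Altogether 10695.2 + 420 = 11115.2 s, i.e. 3.09 hours.

3.09 hours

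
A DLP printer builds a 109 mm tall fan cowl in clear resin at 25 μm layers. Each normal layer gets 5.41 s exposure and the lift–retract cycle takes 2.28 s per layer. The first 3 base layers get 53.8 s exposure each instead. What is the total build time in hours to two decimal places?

Layers = ⌈109/0.025⌉ = 4360.
Base layers: 3 × (53.8 + 2.28) → 168.24 s.
Remaining layers = 4357 × (5.41 + 2.28) = 33505.33 s.
Total = 168.24 + 33505.33 = 33673.57 s = 9.35 hours.

9.35 hours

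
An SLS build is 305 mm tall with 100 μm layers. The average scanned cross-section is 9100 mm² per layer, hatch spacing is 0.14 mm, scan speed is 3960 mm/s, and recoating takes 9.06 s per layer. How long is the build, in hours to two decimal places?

Number of layers: 305 / 0.1 → 3050 (rounded up).
Scan path per layer = 9100 / 0.14 = 65000 mm.
Laser time per layer: 65000 / 3960 → 16.4141 s.
Per-layer time = 16.4141 + 9.06, so 25.4741 s.
Build time = 3050 × 25.4741 = 77696.005 s = 21.58 hours.

21.58 hours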